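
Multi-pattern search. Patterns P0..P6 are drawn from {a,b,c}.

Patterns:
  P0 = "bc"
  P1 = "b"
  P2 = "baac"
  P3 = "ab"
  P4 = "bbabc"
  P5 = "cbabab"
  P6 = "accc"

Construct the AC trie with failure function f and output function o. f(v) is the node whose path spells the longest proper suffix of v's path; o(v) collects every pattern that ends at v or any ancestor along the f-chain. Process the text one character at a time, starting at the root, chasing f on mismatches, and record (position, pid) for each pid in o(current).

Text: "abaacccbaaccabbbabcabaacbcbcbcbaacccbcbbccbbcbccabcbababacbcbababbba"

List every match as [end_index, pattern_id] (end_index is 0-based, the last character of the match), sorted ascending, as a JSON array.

Build automaton:
Trie nodes:
  0='ε' goto a→6 b→1 c→12
  1='b' goto a→3 b→8 c→2  [P1 ends]
  2='bc' goto ·  [P0 ends]
  3='ba' goto a→4
  4='baa' goto c→5
  5='baac' goto ·  [P2 ends]
  6='a' goto b→7 c→18
  7='ab' goto ·  [P3 ends]
  8='bb' goto a→9
  9='bba' goto b→10
  10='bbab' goto c→11
  11='bbabc' goto ·  [P4 ends]
  12='c' goto b→13
  13='cb' goto a→14
  14='cba' goto b→15
  15='cbab' goto a→16
  16='cbaba' goto b→17
  17='cbabab' goto ·  [P5 ends]
  18='ac' goto c→19
  19='acc' goto c→20
  20='accc' goto ·  [P6 ends]

BFS fail/out derivation:
  fail(1) 'b': from fail(0)=0 chase 'b': 0 ⇒ 0;  out={1}∪out(0)={1}
  fail(6) 'a': from fail(0)=0 chase 'a': 0 ⇒ 0;  out=∅∪out(0)=∅
  fail(12) 'c': from fail(0)=0 chase 'c': 0 ⇒ 0;  out=∅∪out(0)=∅
  fail(2) 'bc': from fail(1)=0 chase 'c': 0 ⇒ 12;  out={0}∪out(12)={0}
  fail(3) 'ba': from fail(1)=0 chase 'a': 0 ⇒ 6;  out=∅∪out(6)=∅
  fail(7) 'ab': from fail(6)=0 chase 'b': 0 ⇒ 1;  out={3}∪out(1)={1,3}
  fail(8) 'bb': from fail(1)=0 chase 'b': 0 ⇒ 1;  out=∅∪out(1)={1}
  fail(13) 'cb': from fail(12)=0 chase 'b': 0 ⇒ 1;  out=∅∪out(1)={1}
  fail(18) 'ac': from fail(6)=0 chase 'c': 0 ⇒ 12;  out=∅∪out(12)=∅
  fail(4) 'baa': from fail(3)=6 chase 'a': 6→0 ⇒ 6;  out=∅∪out(6)=∅
  fail(9) 'bba': from fail(8)=1 chase 'a': 1 ⇒ 3;  out=∅∪out(3)=∅
  fail(14) 'cba': from fail(13)=1 chase 'a': 1 ⇒ 3;  out=∅∪out(3)=∅
  fail(19) 'acc': from fail(18)=12 chase 'c': 12→0 ⇒ 12;  out=∅∪out(12)=∅
  fail(5) 'baac': from fail(4)=6 chase 'c': 6 ⇒ 18;  out={2}∪out(18)={2}
  fail(10) 'bbab': from fail(9)=3 chase 'b': 3→6 ⇒ 7;  out=∅∪out(7)={1,3}
  fail(15) 'cbab': from fail(14)=3 chase 'b': 3→6 ⇒ 7;  out=∅∪out(7)={1,3}
  fail(20) 'accc': from fail(19)=12 chase 'c': 12→0 ⇒ 12;  out={6}∪out(12)={6}
  fail(11) 'bbabc': from fail(10)=7 chase 'c': 7→1 ⇒ 2;  out={4}∪out(2)={0,4}
  fail(16) 'cbaba': from fail(15)=7 chase 'a': 7→1 ⇒ 3;  out=∅∪out(3)=∅
  fail(17) 'cbabab': from fail(16)=3 chase 'b': 3→6 ⇒ 7;  out={5}∪out(7)={1,3,5}

Run:
pos 0 'a': at 6
pos 1 'b': at 7  ** P1@[1:1],P3@[0:1]
pos 2 'a': at 3 (via fail)
pos 3 'a': at 4
pos 4 'c': at 5  ** P2@[1:4]
pos 5 'c': at 19 (via fail)
pos 6 'c': at 20  ** P6@[3:6]
pos 7 'b': at 13 (via fail)  ** P1@[7:7]
pos 8 'a': at 14
pos 9 'a': at 4 (via fail)
pos 10 'c': at 5  ** P2@[7:10]
pos 11 'c': at 19 (via fail)
pos 12 'a': at 6 (via fail)
pos 13 'b': at 7  ** P1@[13:13],P3@[12:13]
pos 14 'b': at 8 (via fail)  ** P1@[14:14]
pos 15 'b': at 8 (via fail)  ** P1@[15:15]
pos 16 'a': at 9
pos 17 'b': at 10  ** P1@[17:17],P3@[16:17]
pos 18 'c': at 11  ** P0@[17:18],P4@[14:18]
pos 19 'a': at 6 (via fail)
pos 20 'b': at 7  ** P1@[20:20],P3@[19:20]
pos 21 'a': at 3 (via fail)
pos 22 'a': at 4
pos 23 'c': at 5  ** P2@[20:23]
pos 24 'b': at 13 (via fail)  ** P1@[24:24]
pos 25 'c': at 2 (via fail)  ** P0@[24:25]
pos 26 'b': at 13 (via fail)  ** P1@[26:26]
pos 27 'c': at 2 (via fail)  ** P0@[26:27]
pos 28 'b': at 13 (via fail)  ** P1@[28:28]
pos 29 'c': at 2 (via fail)  ** P0@[28:29]
pos 30 'b': at 13 (via fail)  ** P1@[30:30]
pos 31 'a': at 14
pos 32 'a': at 4 (via fail)
pos 33 'c': at 5  ** P2@[30:33]
pos 34 'c': at 19 (via fail)
pos 35 'c': at 20  ** P6@[32:35]
pos 36 'b': at 13 (via fail)  ** P1@[36:36]
pos 37 'c': at 2 (via fail)  ** P0@[36:37]
pos 38 'b': at 13 (via fail)  ** P1@[38:38]
pos 39 'b': at 8 (via fail)  ** P1@[39:39]
pos 40 'c': at 2 (via fail)  ** P0@[39:40]
pos 41 'c': at 12 (via fail)
pos 42 'b': at 13  ** P1@[42:42]
pos 43 'b': at 8 (via fail)  ** P1@[43:43]
pos 44 'c': at 2 (via fail)  ** P0@[43:44]
pos 45 'b': at 13 (via fail)  ** P1@[45:45]
pos 46 'c': at 2 (via fail)  ** P0@[45:46]
pos 47 'c': at 12 (via fail)
pos 48 'a': at 6 (via fail)
pos 49 'b': at 7  ** P1@[49:49],P3@[48:49]
pos 50 'c': at 2 (via fail)  ** P0@[49:50]
pos 51 'b': at 13 (via fail)  ** P1@[51:51]
pos 52 'a': at 14
pos 53 'b': at 15  ** P1@[53:53],P3@[52:53]
pos 54 'a': at 16
pos 55 'b': at 17  ** P1@[55:55],P3@[54:55],P5@[50:55]
pos 56 'a': at 3 (via fail)
pos 57 'c': at 18 (via fail)
pos 58 'b': at 13 (via fail)  ** P1@[58:58]
pos 59 'c': at 2 (via fail)  ** P0@[58:59]
pos 60 'b': at 13 (via fail)  ** P1@[60:60]
pos 61 'a': at 14
pos 62 'b': at 15  ** P1@[62:62],P3@[61:62]
pos 63 'a': at 16
pos 64 'b': at 17  ** P1@[64:64],P3@[63:64],P5@[59:64]
pos 65 'b': at 8 (via fail)  ** P1@[65:65]
pos 66 'b': at 8 (via fail)  ** P1@[66:66]
pos 67 'a': at 9

Matches: [[1,1],[1,3],[4,2],[6,6],[7,1],[10,2],[13,1],[13,3],[14,1],[15,1],[17,1],[17,3],[18,0],[18,4],[20,1],[20,3],[23,2],[24,1],[25,0],[26,1],[27,0],[28,1],[29,0],[30,1],[33,2],[35,6],[36,1],[37,0],[38,1],[39,1],[40,0],[42,1],[43,1],[44,0],[45,1],[46,0],[49,1],[49,3],[50,0],[51,1],[53,1],[53,3],[55,1],[55,3],[55,5],[58,1],[59,0],[60,1],[62,1],[62,3],[64,1],[64,3],[64,5],[65,1],[66,1]]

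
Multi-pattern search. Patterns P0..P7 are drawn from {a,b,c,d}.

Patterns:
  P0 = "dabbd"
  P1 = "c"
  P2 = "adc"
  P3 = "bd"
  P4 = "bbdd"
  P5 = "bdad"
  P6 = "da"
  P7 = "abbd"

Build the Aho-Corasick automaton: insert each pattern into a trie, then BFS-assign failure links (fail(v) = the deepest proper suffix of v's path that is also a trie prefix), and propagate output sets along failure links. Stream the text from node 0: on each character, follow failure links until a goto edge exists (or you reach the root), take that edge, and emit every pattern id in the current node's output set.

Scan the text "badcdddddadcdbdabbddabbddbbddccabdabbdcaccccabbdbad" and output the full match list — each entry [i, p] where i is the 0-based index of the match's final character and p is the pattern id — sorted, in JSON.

Build:
Trie (insert patterns):
  0='ε' goto a→7 b→10 c→6 d→1
  1='d' goto a→2
  2='da' goto b→3  ←P6
  3='dab' goto b→4
  4='dabb' goto d→5
  5='dabbd' goto ·  ←P0
  6='c' goto ·  ←P1
  7='a' goto b→17 d→8
  8='ad' goto c→9
  9='adc' goto ·  ←P2
  10='b' goto b→12 d→11
  11='bd' goto a→15  ←P3
  12='bb' goto d→13
  13='bbd' goto d→14
  14='bbdd' goto ·  ←P4
  15='bda' goto d→16
  16='bdad' goto ·  ←P5
  17='ab' goto b→18
  18='abb' goto d→19
  19='abbd' goto ·  ←P7

Failure links (BFS by depth):
  n1('d'): parent n0 fail=0; on 'd' 0 → fail=0;  out ∅∪∅=∅
  n6('c'): parent n0 fail=0; on 'c' 0 → fail=0;  out {1}∪∅={1}
  n7('a'): parent n0 fail=0; on 'a' 0 → fail=0;  out ∅∪∅=∅
  n10('b'): parent n0 fail=0; on 'b' 0 → fail=0;  out ∅∪∅=∅
  n2('da'): parent n1 fail=0; on 'a' 0 → fail=7;  out {6}∪∅={6}
  n8('ad'): parent n7 fail=0; on 'd' 0 → fail=1;  out ∅∪∅=∅
  n11('bd'): parent n10 fail=0; on 'd' 0 → fail=1;  out {3}∪∅={3}
  n12('bb'): parent n10 fail=0; on 'b' 0 → fail=10;  out ∅∪∅=∅
  n17('ab'): parent n7 fail=0; on 'b' 0 → fail=10;  out ∅∪∅=∅
  n3('dab'): parent n2 fail=7; on 'b' 7 → fail=17;  out ∅∪∅=∅
  n9('adc'): parent n8 fail=1; on 'c' 1→0 → fail=6;  out {2}∪{1}={1,2}
  n13('bbd'): parent n12 fail=10; on 'd' 10 → fail=11;  out ∅∪{3}={3}
  n15('bda'): parent n11 fail=1; on 'a' 1 → fail=2;  out ∅∪{6}={6}
  n18('abb'): parent n17 fail=10; on 'b' 10 → fail=12;  out ∅∪∅=∅
  n4('dabb'): parent n3 fail=17; on 'b' 17 → fail=18;  out ∅∪∅=∅
  n14('bbdd'): parent n13 fail=11; on 'd' 11→1→0 → fail=1;  out {4}∪∅={4}
  n16('bdad'): parent n15 fail=2; on 'd' 2→7 → fail=8;  out {5}∪∅={5}
  n19('abbd'): parent n18 fail=12; on 'd' 12 → fail=13;  out {7}∪{3}={3,7}
  n5('dabbd'): parent n4 fail=18; on 'd' 18 → fail=19;  out {0}∪{3,7}={0,3,7}

Text stream:
pos 0 'b': at 10
pos 1 'a': at 7 (fail-walked)
pos 2 'd': at 8
pos 3 'c': at 9  ** P1@[3:3],P2@[1:3]
pos 4 'd': at 1 (fail-walked)
pos 5 'd': at 1 (fail-walked)
pos 6 'd': at 1 (fail-walked)
pos 7 'd': at 1 (fail-walked)
pos 8 'd': at 1 (fail-walked)
pos 9 'a': at 2  ** P6@[8:9]
pos 10 'd': at 8 (fail-walked)
pos 11 'c': at 9  ** P1@[11:11],P2@[9:11]
pos 12 'd': at 1 (fail-walked)
pos 13 'b': at 10 (fail-walked)
pos 14 'd': at 11  ** P3@[13:14]
pos 15 'a': at 15  ** P6@[14:15]
pos 16 'b': at 3 (fail-walked)
pos 17 'b': at 4
pos 18 'd': at 5  ** P0@[14:18],P3@[17:18],P7@[15:18]
pos 19 'd': at 14 (fail-walked)  ** P4@[16:19]
pos 20 'a': at 2 (fail-walked)  ** P6@[19:20]
pos 21 'b': at 3
pos 22 'b': at 4
pos 23 'd': at 5  ** P0@[19:23],P3@[22:23],P7@[20:23]
pos 24 'd': at 14 (fail-walked)  ** P4@[21:24]
pos 25 'b': at 10 (fail-walked)
pos 26 'b': at 12
pos 27 'd': at 13  ** P3@[26:27]
pos 28 'd': at 14  ** P4@[25:28]
pos 29 'c': at 6 (fail-walked)  ** P1@[29:29]
pos 30 'c': at 6 (fail-walked)  ** P1@[30:30]
pos 31 'a': at 7 (fail-walked)
pos 32 'b': at 17
pos 33 'd': at 11 (fail-walked)  ** P3@[32:33]
pos 34 'a': at 15  ** P6@[33:34]
pos 35 'b': at 3 (fail-walked)
pos 36 'b': at 4
pos 37 'd': at 5  ** P0@[33:37],P3@[36:37],P7@[34:37]
pos 38 'c': at 6 (fail-walked)  ** P1@[38:38]
pos 39 'a': at 7 (fail-walked)
pos 40 'c': at 6 (fail-walked)  ** P1@[40:40]
pos 41 'c': at 6 (fail-walked)  ** P1@[41:41]
pos 42 'c': at 6 (fail-walked)  ** P1@[42:42]
pos 43 'c': at 6 (fail-walked)  ** P1@[43:43]
pos 44 'a': at 7 (fail-walked)
pos 45 'b': at 17
pos 46 'b': at 18
pos 47 'd': at 19  ** P3@[46:47],P7@[44:47]
pos 48 'b': at 10 (fail-walked)
pos 49 'a': at 7 (fail-walked)
pos 50 'd': at 8

Matches: [[3,1],[3,2],[9,6],[11,1],[11,2],[14,3],[15,6],[18,0],[18,3],[18,7],[19,4],[20,6],[23,0],[23,3],[23,7],[24,4],[27,3],[28,4],[29,1],[30,1],[33,3],[34,6],[37,0],[37,3],[37,7],[38,1],[40,1],[41,1],[42,1],[43,1],[47,3],[47,7]]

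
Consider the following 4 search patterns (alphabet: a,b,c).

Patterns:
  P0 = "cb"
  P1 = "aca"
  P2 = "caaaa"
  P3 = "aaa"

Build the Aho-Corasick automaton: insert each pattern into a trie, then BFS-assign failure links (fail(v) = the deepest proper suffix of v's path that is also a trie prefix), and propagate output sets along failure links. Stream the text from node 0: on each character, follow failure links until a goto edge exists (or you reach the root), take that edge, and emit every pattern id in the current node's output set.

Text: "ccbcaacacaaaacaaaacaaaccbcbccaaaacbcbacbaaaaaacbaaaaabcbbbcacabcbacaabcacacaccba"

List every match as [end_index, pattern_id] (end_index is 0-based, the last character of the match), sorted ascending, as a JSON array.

Construct AC machine:
Trie nodes:
  0='ε' goto a→3 c→1
  1='c' goto a→6 b→2
  2='cb' goto ·  [P0 ends]
  3='a' goto a→10 c→4
  4='ac' goto a→5
  5='aca' goto ·  [P1 ends]
  6='ca' goto a→7
  7='caa' goto a→8
  8='caaa' goto a→9
  9='caaaa' goto ·  [P2 ends]
  10='aa' goto a→11
  11='aaa' goto ·  [P3 ends]

BFS fail/out derivation:
  n1('c'): parent n0 fail=0; on 'c' 0 → fail=0;  out ∅∪∅=∅
  n3('a'): parent n0 fail=0; on 'a' 0 → fail=0;  out ∅∪∅=∅
  n2('cb'): parent n1 fail=0; on 'b' 0 → fail=0;  out {0}∪∅={0}
  n4('ac'): parent n3 fail=0; on 'c' 0 → fail=1;  out ∅∪∅=∅
  n6('ca'): parent n1 fail=0; on 'a' 0 → fail=3;  out ∅∪∅=∅
  n10('aa'): parent n3 fail=0; on 'a' 0 → fail=3;  out ∅∪∅=∅
  n5('aca'): parent n4 fail=1; on 'a' 1 → fail=6;  out {1}∪∅={1}
  n7('caa'): parent n6 fail=3; on 'a' 3 → fail=10;  out ∅∪∅=∅
  n11('aaa'): parent n10 fail=3; on 'a' 3 → fail=10;  out {3}∪∅={3}
  n8('caaa'): parent n7 fail=10; on 'a' 10 → fail=11;  out ∅∪{3}={3}
  n9('caaaa'): parent n8 fail=11; on 'a' 11→10 → fail=11;  out {2}∪{3}={2,3}

Scan:
i=0 'c': node 0→1
i=1 'c': node 1→1 (fail-walked)
i=2 'b': node 1→2  emit P0@[1:2]
i=3 'c': node 2→1 (fail-walked)
i=4 'a': node 1→6
i=5 'a': node 6→7
i=6 'c': node 7→4 (fail-walked)
i=7 'a': node 4→5  emit P1@[5:7]
i=8 'c': node 5→4 (fail-walked)
i=9 'a': node 4→5  emit P1@[7:9]
i=10 'a': node 5→7 (fail-walked)
i=11 'a': node 7→8  emit P3@[9:11]
i=12 'a': node 8→9  emit P2@[8:12],P3@[10:12]
i=13 'c': node 9→4 (fail-walked)
i=14 'a': node 4→5  emit P1@[12:14]
i=15 'a': node 5→7 (fail-walked)
i=16 'a': node 7→8  emit P3@[14:16]
i=17 'a': node 8→9  emit P2@[13:17],P3@[15:17]
i=18 'c': node 9→4 (fail-walked)
i=19 'a': node 4→5  emit P1@[17:19]
i=20 'a': node 5→7 (fail-walked)
i=21 'a': node 7→8  emit P3@[19:21]
i=22 'c': node 8→4 (fail-walked)
i=23 'c': node 4→1 (fail-walked)
i=24 'b': node 1→2  emit P0@[23:24]
i=25 'c': node 2→1 (fail-walked)
i=26 'b': node 1→2  emit P0@[25:26]
i=27 'c': node 2→1 (fail-walked)
i=28 'c': node 1→1 (fail-walked)
i=29 'a': node 1→6
i=30 'a': node 6→7
i=31 'a': node 7→8  emit P3@[29:31]
i=32 'a': node 8→9  emit P2@[28:32],P3@[30:32]
i=33 'c': node 9→4 (fail-walked)
i=34 'b': node 4→2 (fail-walked)  emit P0@[33:34]
i=35 'c': node 2→1 (fail-walked)
i=36 'b': node 1→2  emit P0@[35:36]
i=37 'a': node 2→3 (fail-walked)
i=38 'c': node 3→4
i=39 'b': node 4→2 (fail-walked)  emit P0@[38:39]
i=40 'a': node 2→3 (fail-walked)
i=41 'a': node 3→10
i=42 'a': node 10→11  emit P3@[40:42]
i=43 'a': node 11→11 (fail-walked)  emit P3@[41:43]
i=44 'a': node 11→11 (fail-walked)  emit P3@[42:44]
i=45 'a': node 11→11 (fail-walked)  emit P3@[43:45]
i=46 'c': node 11→4 (fail-walked)
i=47 'b': node 4→2 (fail-walked)  emit P0@[46:47]
i=48 'a': node 2→3 (fail-walked)
i=49 'a': node 3→10
i=50 'a': node 10→11  emit P3@[48:50]
i=51 'a': node 11→11 (fail-walked)  emit P3@[49:51]
i=52 'a': node 11→11 (fail-walked)  emit P3@[50:52]
i=53 'b': node 11→0 (fail-walked)
i=54 'c': node 0→1
i=55 'b': node 1→2  emit P0@[54:55]
i=56 'b': node 2→0 (fail-walked)
i=57 'b': node 0→0
i=58 'c': node 0→1
i=59 'a': node 1→6
i=60 'c': node 6→4 (fail-walked)
i=61 'a': node 4→5  emit P1@[59:61]
i=62 'b': node 5→0 (fail-walked)
i=63 'c': node 0→1
i=64 'b': node 1→2  emit P0@[63:64]
i=65 'a': node 2→3 (fail-walked)
i=66 'c': node 3→4
i=67 'a': node 4→5  emit P1@[65:67]
i=68 'a': node 5→7 (fail-walked)
i=69 'b': node 7→0 (fail-walked)
i=70 'c': node 0→1
i=71 'a': node 1→6
i=72 'c': node 6→4 (fail-walked)
i=73 'a': node 4→5  emit P1@[71:73]
i=74 'c': node 5→4 (fail-walked)
i=75 'a': node 4→5  emit P1@[73:75]
i=76 'c': node 5→4 (fail-walked)
i=77 'c': node 4→1 (fail-walked)
i=78 'b': node 1→2  emit P0@[77:78]
i=79 'a': node 2→3 (fail-walked)

All matches (sorted): [[2,0],[7,1],[9,1],[11,3],[12,2],[12,3],[14,1],[16,3],[17,2],[17,3],[19,1],[21,3],[24,0],[26,0],[31,3],[32,2],[32,3],[34,0],[36,0],[39,0],[42,3],[43,3],[44,3],[45,3],[47,0],[50,3],[51,3],[52,3],[55,0],[61,1],[64,0],[67,1],[73,1],[75,1],[78,0]]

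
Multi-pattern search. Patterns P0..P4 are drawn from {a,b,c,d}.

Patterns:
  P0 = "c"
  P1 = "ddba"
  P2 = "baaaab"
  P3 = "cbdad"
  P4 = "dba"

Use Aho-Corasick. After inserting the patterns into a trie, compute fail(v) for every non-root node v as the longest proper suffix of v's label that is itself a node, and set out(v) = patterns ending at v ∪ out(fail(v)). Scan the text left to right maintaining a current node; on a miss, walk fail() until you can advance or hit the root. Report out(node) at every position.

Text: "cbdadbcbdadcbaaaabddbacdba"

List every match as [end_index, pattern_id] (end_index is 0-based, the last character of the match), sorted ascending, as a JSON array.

Build automaton:
Trie nodes:
  0='ε' goto b→6 c→1 d→2
  1='c' goto b→12  ←P0
  2='d' goto b→16 d→3
  3='dd' goto b→4
  4='ddb' goto a→5
  5='ddba' goto ·  ←P1
  6='b' goto a→7
  7='ba' goto a→8
  8='baa' goto a→9
  9='baaa' goto a→10
  10='baaaa' goto b→11
  11='baaaab' goto ·  ←P2
  12='cb' goto d→13
  13='cbd' goto a→14
  14='cbda' goto d→15
  15='cbdad' goto ·  ←P3
  16='db' goto a→17
  17='dba' goto ·  ←P4

Failure links (BFS by depth):
  n1('c'): parent n0 fail=0; on 'c' 0 → fail=0;  out {0}∪∅={0}
  n2('d'): parent n0 fail=0; on 'd' 0 → fail=0;  out ∅∪∅=∅
  n6('b'): parent n0 fail=0; on 'b' 0 → fail=0;  out ∅∪∅=∅
  n3('dd'): parent n2 fail=0; on 'd' 0 → fail=2;  out ∅∪∅=∅
  n7('ba'): parent n6 fail=0; on 'a' 0 → fail=0;  out ∅∪∅=∅
  n12('cb'): parent n1 fail=0; on 'b' 0 → fail=6;  out ∅∪∅=∅
  n16('db'): parent n2 fail=0; on 'b' 0 → fail=6;  out ∅∪∅=∅
  n4('ddb'): parent n3 fail=2; on 'b' 2 → fail=16;  out ∅∪∅=∅
  n8('baa'): parent n7 fail=0; on 'a' 0 → fail=0;  out ∅∪∅=∅
  n13('cbd'): parent n12 fail=6; on 'd' 6→0 → fail=2;  out ∅∪∅=∅
  n17('dba'): parent n16 fail=6; on 'a' 6 → fail=7;  out {4}∪∅={4}
  n5('ddba'): parent n4 fail=16; on 'a' 16 → fail=17;  out {1}∪{4}={1,4}
  n9('baaa'): parent n8 fail=0; on 'a' 0 → fail=0;  out ∅∪∅=∅
  n14('cbda'): parent n13 fail=2; on 'a' 2→0 → fail=0;  out ∅∪∅=∅
  n10('baaaa'): parent n9 fail=0; on 'a' 0 → fail=0;  out ∅∪∅=∅
  n15('cbdad'): parent n14 fail=0; on 'd' 0 → fail=2;  out {3}∪∅={3}
  n11('baaaab'): parent n10 fail=0; on 'b' 0 → fail=6;  out {2}∪∅={2}

Run:
[0] read 'c'  n0⇒n1  ** P0@[0:0]
[1] read 'b'  n1⇒n12
[2] read 'd'  n12⇒n13
[3] read 'a'  n13⇒n14
[4] read 'd'  n14⇒n15  ** P3@[0:4]
[5] read 'b'  n15⇒n16 (via fail)
[6] read 'c'  n16⇒n1 (via fail)  ** P0@[6:6]
[7] read 'b'  n1⇒n12
[8] read 'd'  n12⇒n13
[9] read 'a'  n13⇒n14
[10] read 'd'  n14⇒n15  ** P3@[6:10]
[11] read 'c'  n15⇒n1 (via fail)  ** P0@[11:11]
[12] read 'b'  n1⇒n12
[13] read 'a'  n12⇒n7 (via fail)
[14] read 'a'  n7⇒n8
[15] read 'a'  n8⇒n9
[16] read 'a'  n9⇒n10
[17] read 'b'  n10⇒n11  ** P2@[12:17]
[18] read 'd'  n11⇒n2 (via fail)
[19] read 'd'  n2⇒n3
[20] read 'b'  n3⇒n4
[21] read 'a'  n4⇒n5  ** P1@[18:21],P4@[19:21]
[22] read 'c'  n5⇒n1 (via fail)  ** P0@[22:22]
[23] read 'd'  n1⇒n2 (via fail)
[24] read 'b'  n2⇒n16
[25] read 'a'  n16⇒n17  ** P4@[23:25]

Result: [[0,0],[4,3],[6,0],[10,3],[11,0],[17,2],[21,1],[21,4],[22,0],[25,4]]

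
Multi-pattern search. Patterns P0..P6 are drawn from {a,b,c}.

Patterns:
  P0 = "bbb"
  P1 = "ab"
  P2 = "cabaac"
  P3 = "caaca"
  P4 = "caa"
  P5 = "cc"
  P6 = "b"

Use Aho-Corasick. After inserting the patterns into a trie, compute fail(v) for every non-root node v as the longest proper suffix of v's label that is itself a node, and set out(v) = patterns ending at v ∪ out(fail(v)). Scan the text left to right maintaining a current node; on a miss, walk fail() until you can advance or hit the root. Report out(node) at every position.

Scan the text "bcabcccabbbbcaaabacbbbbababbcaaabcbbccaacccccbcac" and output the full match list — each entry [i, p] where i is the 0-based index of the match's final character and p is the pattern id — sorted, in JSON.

Build:
Trie nodes:
  0='ε' goto a→4 b→1 c→6
  1='b' goto b→2  ←P6
  2='bb' goto b→3
  3='bbb' goto ·  ←P0
  4='a' goto b→5
  5='ab' goto ·  ←P1
  6='c' goto a→7 c→15
  7='ca' goto a→12 b→8
  8='cab' goto a→9
  9='caba' goto a→10
  10='cabaa' goto c→11
  11='cabaac' goto ·  ←P2
  12='caa' goto c→13  ←P4
  13='caac' goto a→14
  14='caaca' goto ·  ←P3
  15='cc' goto ·  ←P5

Failure links (BFS by depth):
  fail(1) 'b': from fail(0)=0 chase 'b': 0 ⇒ 0;  out={6}∪out(0)={6}
  fail(4) 'a': from fail(0)=0 chase 'a': 0 ⇒ 0;  out=∅∪out(0)=∅
  fail(6) 'c': from fail(0)=0 chase 'c': 0 ⇒ 0;  out=∅∪out(0)=∅
  fail(2) 'bb': from fail(1)=0 chase 'b': 0 ⇒ 1;  out=∅∪out(1)={6}
  fail(5) 'ab': from fail(4)=0 chase 'b': 0 ⇒ 1;  out={1}∪out(1)={1,6}
  fail(7) 'ca': from fail(6)=0 chase 'a': 0 ⇒ 4;  out=∅∪out(4)=∅
  fail(15) 'cc': from fail(6)=0 chase 'c': 0 ⇒ 6;  out={5}∪out(6)={5}
  fail(3) 'bbb': from fail(2)=1 chase 'b': 1 ⇒ 2;  out={0}∪out(2)={0,6}
  fail(8) 'cab': from fail(7)=4 chase 'b': 4 ⇒ 5;  out=∅∪out(5)={1,6}
  fail(12) 'caa': from fail(7)=4 chase 'a': 4→0 ⇒ 4;  out={4}∪out(4)={4}
  fail(9) 'caba': from fail(8)=5 chase 'a': 5→1→0 ⇒ 4;  out=∅∪out(4)=∅
  fail(13) 'caac': from fail(12)=4 chase 'c': 4→0 ⇒ 6;  out=∅∪out(6)=∅
  fail(10) 'cabaa': from fail(9)=4 chase 'a': 4→0 ⇒ 4;  out=∅∪out(4)=∅
  fail(14) 'caaca': from fail(13)=6 chase 'a': 6 ⇒ 7;  out={3}∪out(7)={3}
  fail(11) 'cabaac': from fail(10)=4 chase 'c': 4→0 ⇒ 6;  out={2}∪out(6)={2}

Scan:
pos 0 'b': at 1  ** P6@[0:0]
pos 1 'c': at 6 (fail-walked)
pos 2 'a': at 7
pos 3 'b': at 8  ** P1@[2:3],P6@[3:3]
pos 4 'c': at 6 (fail-walked)
pos 5 'c': at 15  ** P5@[4:5]
pos 6 'c': at 15 (fail-walked)  ** P5@[5:6]
pos 7 'a': at 7 (fail-walked)
pos 8 'b': at 8  ** P1@[7:8],P6@[8:8]
pos 9 'b': at 2 (fail-walked)  ** P6@[9:9]
pos 10 'b': at 3  ** P0@[8:10],P6@[10:10]
pos 11 'b': at 3 (fail-walked)  ** P0@[9:11],P6@[11:11]
pos 12 'c': at 6 (fail-walked)
pos 13 'a': at 7
pos 14 'a': at 12  ** P4@[12:14]
pos 15 'a': at 4 (fail-walked)
pos 16 'b': at 5  ** P1@[15:16],P6@[16:16]
pos 17 'a': at 4 (fail-walked)
pos 18 'c': at 6 (fail-walked)
pos 19 'b': at 1 (fail-walked)  ** P6@[19:19]
pos 20 'b': at 2  ** P6@[20:20]
pos 21 'b': at 3  ** P0@[19:21],P6@[21:21]
pos 22 'b': at 3 (fail-walked)  ** P0@[20:22],P6@[22:22]
pos 23 'a': at 4 (fail-walked)
pos 24 'b': at 5  ** P1@[23:24],P6@[24:24]
pos 25 'a': at 4 (fail-walked)
pos 26 'b': at 5  ** P1@[25:26],P6@[26:26]
pos 27 'b': at 2 (fail-walked)  ** P6@[27:27]
pos 28 'c': at 6 (fail-walked)
pos 29 'a': at 7
pos 30 'a': at 12  ** P4@[28:30]
pos 31 'a': at 4 (fail-walked)
pos 32 'b': at 5  ** P1@[31:32],P6@[32:32]
pos 33 'c': at 6 (fail-walked)
pos 34 'b': at 1 (fail-walked)  ** P6@[34:34]
pos 35 'b': at 2  ** P6@[35:35]
pos 36 'c': at 6 (fail-walked)
pos 37 'c': at 15  ** P5@[36:37]
pos 38 'a': at 7 (fail-walked)
pos 39 'a': at 12  ** P4@[37:39]
pos 40 'c': at 13
pos 41 'c': at 15 (fail-walked)  ** P5@[40:41]
pos 42 'c': at 15 (fail-walked)  ** P5@[41:42]
pos 43 'c': at 15 (fail-walked)  ** P5@[42:43]
pos 44 'c': at 15 (fail-walked)  ** P5@[43:44]
pos 45 'b': at 1 (fail-walked)  ** P6@[45:45]
pos 46 'c': at 6 (fail-walked)
pos 47 'a': at 7
pos 48 'c': at 6 (fail-walked)

Result: [[0,6],[3,1],[3,6],[5,5],[6,5],[8,1],[8,6],[9,6],[10,0],[10,6],[11,0],[11,6],[14,4],[16,1],[16,6],[19,6],[20,6],[21,0],[21,6],[22,0],[22,6],[24,1],[24,6],[26,1],[26,6],[27,6],[30,4],[32,1],[32,6],[34,6],[35,6],[37,5],[39,4],[41,5],[42,5],[43,5],[44,5],[45,6]]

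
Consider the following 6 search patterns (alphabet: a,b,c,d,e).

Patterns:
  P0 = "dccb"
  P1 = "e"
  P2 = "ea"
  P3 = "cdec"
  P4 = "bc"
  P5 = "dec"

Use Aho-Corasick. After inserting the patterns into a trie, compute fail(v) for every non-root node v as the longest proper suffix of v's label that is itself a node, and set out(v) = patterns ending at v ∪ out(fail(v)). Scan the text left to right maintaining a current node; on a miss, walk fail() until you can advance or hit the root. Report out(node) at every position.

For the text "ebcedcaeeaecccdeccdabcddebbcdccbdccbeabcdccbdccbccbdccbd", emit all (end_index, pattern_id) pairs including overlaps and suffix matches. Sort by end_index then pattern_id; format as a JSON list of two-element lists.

Build automaton:
Trie (insert patterns):
  n0 'ε': b→11 c→7 d→1 e→5
  n1 'd': c→2 e→13
  n2 'dc': c→3
  n3 'dcc': b→4
  n4 'dccb': ·  [P0 ends]
  n5 'e': a→6  [P1 ends]
  n6 'ea': ·  [P2 ends]
  n7 'c': d→8
  n8 'cd': e→9
  n9 'cde': c→10
  n10 'cdec': ·  [P3 ends]
  n11 'b': c→12
  n12 'bc': ·  [P4 ends]
  n13 'de': c→14
  n14 'dec': ·  [P5 ends]

Failure links (BFS by depth):
  n1('d'): parent n0 fail=0; on 'd' 0 → fail=0;  out ∅∪∅=∅
  n5('e'): parent n0 fail=0; on 'e' 0 → fail=0;  out {1}∪∅={1}
  n7('c'): parent n0 fail=0; on 'c' 0 → fail=0;  out ∅∪∅=∅
  n11('b'): parent n0 fail=0; on 'b' 0 → fail=0;  out ∅∪∅=∅
  n2('dc'): parent n1 fail=0; on 'c' 0 → fail=7;  out ∅∪∅=∅
  n6('ea'): parent n5 fail=0; on 'a' 0 → fail=0;  out {2}∪∅={2}
  n8('cd'): parent n7 fail=0; on 'd' 0 → fail=1;  out ∅∪∅=∅
  n12('bc'): parent n11 fail=0; on 'c' 0 → fail=7;  out {4}∪∅={4}
  n13('de'): parent n1 fail=0; on 'e' 0 → fail=5;  out ∅∪{1}={1}
  n3('dcc'): parent n2 fail=7; on 'c' 7→0 → fail=7;  out ∅∪∅=∅
  n9('cde'): parent n8 fail=1; on 'e' 1 → fail=13;  out ∅∪{1}={1}
  n14('dec'): parent n13 fail=5; on 'c' 5→0 → fail=7;  out {5}∪∅={5}
  n4('dccb'): parent n3 fail=7; on 'b' 7→0 → fail=11;  out {0}∪∅={0}
  n10('cdec'): parent n9 fail=13; on 'c' 13 → fail=14;  out {3}∪{5}={3,5}

Scan:
pos 0 'e': at 5  ** P1@[0:0]
pos 1 'b': at 11 (via fail)
pos 2 'c': at 12  ** P4@[1:2]
pos 3 'e': at 5 (via fail)  ** P1@[3:3]
pos 4 'd': at 1 (via fail)
pos 5 'c': at 2
pos 6 'a': at 0 (via fail)
pos 7 'e': at 5  ** P1@[7:7]
pos 8 'e': at 5 (via fail)  ** P1@[8:8]
pos 9 'a': at 6  ** P2@[8:9]
pos 10 'e': at 5 (via fail)  ** P1@[10:10]
pos 11 'c': at 7 (via fail)
pos 12 'c': at 7 (via fail)
pos 13 'c': at 7 (via fail)
pos 14 'd': at 8
pos 15 'e': at 9  ** P1@[15:15]
pos 16 'c': at 10  ** P3@[13:16],P5@[14:16]
pos 17 'c': at 7 (via fail)
pos 18 'd': at 8
pos 19 'a': at 0 (via fail)
pos 20 'b': at 11
pos 21 'c': at 12  ** P4@[20:21]
pos 22 'd': at 8 (via fail)
pos 23 'd': at 1 (via fail)
pos 24 'e': at 13  ** P1@[24:24]
pos 25 'b': at 11 (via fail)
pos 26 'b': at 11 (via fail)
pos 27 'c': at 12  ** P4@[26:27]
pos 28 'd': at 8 (via fail)
pos 29 'c': at 2 (via fail)
pos 30 'c': at 3
pos 31 'b': at 4  ** P0@[28:31]
pos 32 'd': at 1 (via fail)
pos 33 'c': at 2
pos 34 'c': at 3
pos 35 'b': at 4  ** P0@[32:35]
pos 36 'e': at 5 (via fail)  ** P1@[36:36]
pos 37 'a': at 6  ** P2@[36:37]
pos 38 'b': at 11 (via fail)
pos 39 'c': at 12  ** P4@[38:39]
pos 40 'd': at 8 (via fail)
pos 41 'c': at 2 (via fail)
pos 42 'c': at 3
pos 43 'b': at 4  ** P0@[40:43]
pos 44 'd': at 1 (via fail)
pos 45 'c': at 2
pos 46 'c': at 3
pos 47 'b': at 4  ** P0@[44:47]
pos 48 'c': at 12 (via fail)  ** P4@[47:48]
pos 49 'c': at 7 (via fail)
pos 50 'b': at 11 (via fail)
pos 51 'd': at 1 (via fail)
pos 52 'c': at 2
pos 53 'c': at 3
pos 54 'b': at 4  ** P0@[51:54]
pos 55 'd': at 1 (via fail)

Result: [[0,1],[2,4],[3,1],[7,1],[8,1],[9,2],[10,1],[15,1],[16,3],[16,5],[21,4],[24,1],[27,4],[31,0],[35,0],[36,1],[37,2],[39,4],[43,0],[47,0],[48,4],[54,0]]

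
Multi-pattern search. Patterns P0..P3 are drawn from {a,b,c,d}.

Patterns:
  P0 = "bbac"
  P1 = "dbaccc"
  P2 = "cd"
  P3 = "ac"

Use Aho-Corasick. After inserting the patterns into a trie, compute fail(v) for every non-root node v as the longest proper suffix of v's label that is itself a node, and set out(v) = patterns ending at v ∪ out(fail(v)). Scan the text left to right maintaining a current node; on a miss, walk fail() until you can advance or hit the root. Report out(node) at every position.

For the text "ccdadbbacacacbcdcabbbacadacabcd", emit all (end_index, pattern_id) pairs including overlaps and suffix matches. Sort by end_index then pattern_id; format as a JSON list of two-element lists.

Build automaton:
Trie (insert patterns):
  0='ε' goto a→13 b→1 c→11 d→5
  1='b' goto b→2
  2='bb' goto a→3
  3='bba' goto c→4
  4='bbac' goto ·  [P0 ends]
  5='d' goto b→6
  6='db' goto a→7
  7='dba' goto c→8
  8='dbac' goto c→9
  9='dbacc' goto c→10
  10='dbaccc' goto ·  [P1 ends]
  11='c' goto d→12
  12='cd' goto ·  [P2 ends]
  13='a' goto c→14
  14='ac' goto ·  [P3 ends]

Failure links (BFS by depth):
  n1('b'): parent n0 fail=0; on 'b' 0 → fail=0;  out ∅∪∅=∅
  n5('d'): parent n0 fail=0; on 'd' 0 → fail=0;  out ∅∪∅=∅
  n11('c'): parent n0 fail=0; on 'c' 0 → fail=0;  out ∅∪∅=∅
  n13('a'): parent n0 fail=0; on 'a' 0 → fail=0;  out ∅∪∅=∅
  n2('bb'): parent n1 fail=0; on 'b' 0 → fail=1;  out ∅∪∅=∅
  n6('db'): parent n5 fail=0; on 'b' 0 → fail=1;  out ∅∪∅=∅
  n12('cd'): parent n11 fail=0; on 'd' 0 → fail=5;  out {2}∪∅={2}
  n14('ac'): parent n13 fail=0; on 'c' 0 → fail=11;  out {3}∪∅={3}
  n3('bba'): parent n2 fail=1; on 'a' 1→0 → fail=13;  out ∅∪∅=∅
  n7('dba'): parent n6 fail=1; on 'a' 1→0 → fail=13;  out ∅∪∅=∅
  n4('bbac'): parent n3 fail=13; on 'c' 13 → fail=14;  out {0}∪{3}={0,3}
  n8('dbac'): parent n7 fail=13; on 'c' 13 → fail=14;  out ∅∪{3}={3}
  n9('dbacc'): parent n8 fail=14; on 'c' 14→11→0 → fail=11;  out ∅∪∅=∅
  n10('dbaccc'): parent n9 fail=11; on 'c' 11→0 → fail=11;  out {1}∪∅={1}

Run:
[0] read 'c'  n0⇒n11
[1] read 'c'  n11⇒n11 ·f
[2] read 'd'  n11⇒n12  ** P2@[1:2]
[3] read 'a'  n12⇒n13 ·f
[4] read 'd'  n13⇒n5 ·f
[5] read 'b'  n5⇒n6
[6] read 'b'  n6⇒n2 ·f
[7] read 'a'  n2⇒n3
[8] read 'c'  n3⇒n4  ** P0@[5:8],P3@[7:8]
[9] read 'a'  n4⇒n13 ·f
[10] read 'c'  n13⇒n14  ** P3@[9:10]
[11] read 'a'  n14⇒n13 ·f
[12] read 'c'  n13⇒n14  ** P3@[11:12]
[13] read 'b'  n14⇒n1 ·f
[14] read 'c'  n1⇒n11 ·f
[15] read 'd'  n11⇒n12  ** P2@[14:15]
[16] read 'c'  n12⇒n11 ·f
[17] read 'a'  n11⇒n13 ·f
[18] read 'b'  n13⇒n1 ·f
[19] read 'b'  n1⇒n2
[20] read 'b'  n2⇒n2 ·f
[21] read 'a'  n2⇒n3
[22] read 'c'  n3⇒n4  ** P0@[19:22],P3@[21:22]
[23] read 'a'  n4⇒n13 ·f
[24] read 'd'  n13⇒n5 ·f
[25] read 'a'  n5⇒n13 ·f
[26] read 'c'  n13⇒n14  ** P3@[25:26]
[27] read 'a'  n14⇒n13 ·f
[28] read 'b'  n13⇒n1 ·f
[29] read 'c'  n1⇒n11 ·f
[30] read 'd'  n11⇒n12  ** P2@[29:30]

All matches (sorted): [[2,2],[8,0],[8,3],[10,3],[12,3],[15,2],[22,0],[22,3],[26,3],[30,2]]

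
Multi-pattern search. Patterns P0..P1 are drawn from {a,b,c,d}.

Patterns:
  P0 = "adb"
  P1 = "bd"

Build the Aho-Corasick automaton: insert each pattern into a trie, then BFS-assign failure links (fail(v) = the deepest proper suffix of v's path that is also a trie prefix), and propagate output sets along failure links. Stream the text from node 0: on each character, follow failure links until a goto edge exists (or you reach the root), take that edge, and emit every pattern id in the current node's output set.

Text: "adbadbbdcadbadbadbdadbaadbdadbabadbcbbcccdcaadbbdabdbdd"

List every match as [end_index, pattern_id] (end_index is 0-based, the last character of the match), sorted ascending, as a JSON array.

Construct AC machine:
Trie nodes:
  0='ε' goto a→1 b→4
  1='a' goto d→2
  2='ad' goto b→3
  3='adb' goto ·  [P0 ends]
  4='b' goto d→5
  5='bd' goto ·  [P1 ends]

Failure links (BFS by depth):
  fail(1) 'a': from fail(0)=0 chase 'a': 0 ⇒ 0;  out=∅∪out(0)=∅
  fail(4) 'b': from fail(0)=0 chase 'b': 0 ⇒ 0;  out=∅∪out(0)=∅
  fail(2) 'ad': from fail(1)=0 chase 'd': 0 ⇒ 0;  out=∅∪out(0)=∅
  fail(5) 'bd': from fail(4)=0 chase 'd': 0 ⇒ 0;  out={1}∪out(0)={1}
  fail(3) 'adb': from fail(2)=0 chase 'b': 0 ⇒ 4;  out={0}∪out(4)={0}

Scan:
[0] read 'a'  n0⇒n1
[1] read 'd'  n1⇒n2
[2] read 'b'  n2⇒n3  → match P0@[0:2]
[3] read 'a'  n3⇒n1 (via fail)
[4] read 'd'  n1⇒n2
[5] read 'b'  n2⇒n3  → match P0@[3:5]
[6] read 'b'  n3⇒n4 (via fail)
[7] read 'd'  n4⇒n5  → match P1@[6:7]
[8] read 'c'  n5⇒n0 (via fail)
[9] read 'a'  n0⇒n1
[10] read 'd'  n1⇒n2
[11] read 'b'  n2⇒n3  → match P0@[9:11]
[12] read 'a'  n3⇒n1 (via fail)
[13] read 'd'  n1⇒n2
[14] read 'b'  n2⇒n3  → match P0@[12:14]
[15] read 'a'  n3⇒n1 (via fail)
[16] read 'd'  n1⇒n2
[17] read 'b'  n2⇒n3  → match P0@[15:17]
[18] read 'd'  n3⇒n5 (via fail)  → match P1@[17:18]
[19] read 'a'  n5⇒n1 (via fail)
[20] read 'd'  n1⇒n2
[21] read 'b'  n2⇒n3  → match P0@[19:21]
[22] read 'a'  n3⇒n1 (via fail)
[23] read 'a'  n1⇒n1 (via fail)
[24] read 'd'  n1⇒n2
[25] read 'b'  n2⇒n3  → match P0@[23:25]
[26] read 'd'  n3⇒n5 (via fail)  → match P1@[25:26]
[27] read 'a'  n5⇒n1 (via fail)
[28] read 'd'  n1⇒n2
[29] read 'b'  n2⇒n3  → match P0@[27:29]
[30] read 'a'  n3⇒n1 (via fail)
[31] read 'b'  n1⇒n4 (via fail)
[32] read 'a'  n4⇒n1 (via fail)
[33] read 'd'  n1⇒n2
[34] read 'b'  n2⇒n3  → match P0@[32:34]
[35] read 'c'  n3⇒n0 (via fail)
[36] read 'b'  n0⇒n4
[37] read 'b'  n4⇒n4 (via fail)
[38] read 'c'  n4⇒n0 (via fail)
[39] read 'c'  n0⇒n0
[40] read 'c'  n0⇒n0
[41] read 'd'  n0⇒n0
[42] read 'c'  n0⇒n0
[43] read 'a'  n0⇒n1
[44] read 'a'  n1⇒n1 (via fail)
[45] read 'd'  n1⇒n2
[46] read 'b'  n2⇒n3  → match P0@[44:46]
[47] read 'b'  n3⇒n4 (via fail)
[48] read 'd'  n4⇒n5  → match P1@[47:48]
[49] read 'a'  n5⇒n1 (via fail)
[50] read 'b'  n1⇒n4 (via fail)
[51] read 'd'  n4⇒n5  → match P1@[50:51]
[52] read 'b'  n5⇒n4 (via fail)
[53] read 'd'  n4⇒n5  → match P1@[52:53]
[54] read 'd'  n5⇒n0 (via fail)

Matches: [[2,0],[5,0],[7,1],[11,0],[14,0],[17,0],[18,1],[21,0],[25,0],[26,1],[29,0],[34,0],[46,0],[48,1],[51,1],[53,1]]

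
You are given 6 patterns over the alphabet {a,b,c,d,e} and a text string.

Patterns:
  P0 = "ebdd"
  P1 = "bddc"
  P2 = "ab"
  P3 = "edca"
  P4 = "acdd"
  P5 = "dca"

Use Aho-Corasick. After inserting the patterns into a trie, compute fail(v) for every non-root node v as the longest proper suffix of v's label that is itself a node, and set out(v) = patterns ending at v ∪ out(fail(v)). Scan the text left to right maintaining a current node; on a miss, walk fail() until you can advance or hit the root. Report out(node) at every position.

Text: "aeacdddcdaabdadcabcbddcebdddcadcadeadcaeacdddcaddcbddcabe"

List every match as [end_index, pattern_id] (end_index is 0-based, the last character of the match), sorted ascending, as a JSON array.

Build automaton:
Trie nodes:
  0='ε' goto a→9 b→5 d→17 e→1
  1='e' goto b→2 d→11
  2='eb' goto d→3
  3='ebd' goto d→4
  4='ebdd' goto ·  ←P0
  5='b' goto d→6
  6='bd' goto d→7
  7='bdd' goto c→8
  8='bddc' goto ·  ←P1
  9='a' goto b→10 c→14
  10='ab' goto ·  ←P2
  11='ed' goto c→12
  12='edc' goto a→13
  13='edca' goto ·  ←P3
  14='ac' goto d→15
  15='acd' goto d→16
  16='acdd' goto ·  ←P4
  17='d' goto c→18
  18='dc' goto a→19
  19='dca' goto ·  ←P5

BFS fail/out derivation:
  n1('e'): parent n0 fail=0; on 'e' 0 → fail=0;  out ∅∪∅=∅
  n5('b'): parent n0 fail=0; on 'b' 0 → fail=0;  out ∅∪∅=∅
  n9('a'): parent n0 fail=0; on 'a' 0 → fail=0;  out ∅∪∅=∅
  n17('d'): parent n0 fail=0; on 'd' 0 → fail=0;  out ∅∪∅=∅
  n2('eb'): parent n1 fail=0; on 'b' 0 → fail=5;  out ∅∪∅=∅
  n6('bd'): parent n5 fail=0; on 'd' 0 → fail=17;  out ∅∪∅=∅
  n10('ab'): parent n9 fail=0; on 'b' 0 → fail=5;  out {2}∪∅={2}
  n11('ed'): parent n1 fail=0; on 'd' 0 → fail=17;  out ∅∪∅=∅
  n14('ac'): parent n9 fail=0; on 'c' 0 → fail=0;  out ∅∪∅=∅
  n18('dc'): parent n17 fail=0; on 'c' 0 → fail=0;  out ∅∪∅=∅
  n3('ebd'): parent n2 fail=5; on 'd' 5 → fail=6;  out ∅∪∅=∅
  n7('bdd'): parent n6 fail=17; on 'd' 17→0 → fail=17;  out ∅∪∅=∅
  n12('edc'): parent n11 fail=17; on 'c' 17 → fail=18;  out ∅∪∅=∅
  n15('acd'): parent n14 fail=0; on 'd' 0 → fail=17;  out ∅∪∅=∅
  n19('dca'): parent n18 fail=0; on 'a' 0 → fail=9;  out {5}∪∅={5}
  n4('ebdd'): parent n3 fail=6; on 'd' 6 → fail=7;  out {0}∪∅={0}
  n8('bddc'): parent n7 fail=17; on 'c' 17 → fail=18;  out {1}∪∅={1}
  n13('edca'): parent n12 fail=18; on 'a' 18 → fail=19;  out {3}∪{5}={3,5}
  n16('acdd'): parent n15 fail=17; on 'd' 17→0 → fail=17;  out {4}∪∅={4}

Run:
pos 0 'a': at 9
pos 1 'e': at 1 (fail-walked)
pos 2 'a': at 9 (fail-walked)
pos 3 'c': at 14
pos 4 'd': at 15
pos 5 'd': at 16  → match P4@[2:5]
pos 6 'd': at 17 (fail-walked)
pos 7 'c': at 18
pos 8 'd': at 17 (fail-walked)
pos 9 'a': at 9 (fail-walked)
pos 10 'a': at 9 (fail-walked)
pos 11 'b': at 10  → match P2@[10:11]
pos 12 'd': at 6 (fail-walked)
pos 13 'a': at 9 (fail-walked)
pos 14 'd': at 17 (fail-walked)
pos 15 'c': at 18
pos 16 'a': at 19  → match P5@[14:16]
pos 17 'b': at 10 (fail-walked)  → match P2@[16:17]
pos 18 'c': at 0 (fail-walked)
pos 19 'b': at 5
pos 20 'd': at 6
pos 21 'd': at 7
pos 22 'c': at 8  → match P1@[19:22]
pos 23 'e': at 1 (fail-walked)
pos 24 'b': at 2
pos 25 'd': at 3
pos 26 'd': at 4  → match P0@[23:26]
pos 27 'd': at 17 (fail-walked)
pos 28 'c': at 18
pos 29 'a': at 19  → match P5@[27:29]
pos 30 'd': at 17 (fail-walked)
pos 31 'c': at 18
pos 32 'a': at 19  → match P5@[30:32]
pos 33 'd': at 17 (fail-walked)
pos 34 'e': at 1 (fail-walked)
pos 35 'a': at 9 (fail-walked)
pos 36 'd': at 17 (fail-walked)
pos 37 'c': at 18
pos 38 'a': at 19  → match P5@[36:38]
pos 39 'e': at 1 (fail-walked)
pos 40 'a': at 9 (fail-walked)
pos 41 'c': at 14
pos 42 'd': at 15
pos 43 'd': at 16  → match P4@[40:43]
pos 44 'd': at 17 (fail-walked)
pos 45 'c': at 18
pos 46 'a': at 19  → match P5@[44:46]
pos 47 'd': at 17 (fail-walked)
pos 48 'd': at 17 (fail-walked)
pos 49 'c': at 18
pos 50 'b': at 5 (fail-walked)
pos 51 'd': at 6
pos 52 'd': at 7
pos 53 'c': at 8  → match P1@[50:53]
pos 54 'a': at 19 (fail-walked)  → match P5@[52:54]
pos 55 'b': at 10 (fail-walked)  → match P2@[54:55]
pos 56 'e': at 1 (fail-walked)

All matches (sorted): [[5,4],[11,2],[16,5],[17,2],[22,1],[26,0],[29,5],[32,5],[38,5],[43,4],[46,5],[53,1],[54,5],[55,2]]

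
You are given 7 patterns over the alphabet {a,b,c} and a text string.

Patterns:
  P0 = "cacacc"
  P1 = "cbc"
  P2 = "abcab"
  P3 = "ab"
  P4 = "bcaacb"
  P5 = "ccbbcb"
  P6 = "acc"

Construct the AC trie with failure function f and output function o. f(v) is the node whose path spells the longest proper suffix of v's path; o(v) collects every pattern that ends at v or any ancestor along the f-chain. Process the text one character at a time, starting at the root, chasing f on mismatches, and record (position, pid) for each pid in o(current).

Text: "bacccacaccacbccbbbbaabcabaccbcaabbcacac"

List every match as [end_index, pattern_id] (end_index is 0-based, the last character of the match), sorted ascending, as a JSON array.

Build automaton:
Trie nodes:
  n0 'ε': a→9 b→14 c→1
  n1 'c': a→2 b→7 c→20
  n2 'ca': c→3
  n3 'cac': a→4
  n4 'caca': c→5
  n5 'cacac': c→6
  n6 'cacacc': ·  [P0 ends]
  n7 'cb': c→8
  n8 'cbc': ·  [P1 ends]
  n9 'a': b→10 c→25
  n10 'ab': c→11  [P3 ends]
  n11 'abc': a→12
  n12 'abca': b→13
  n13 'abcab': ·  [P2 ends]
  n14 'b': c→15
  n15 'bc': a→16
  n16 'bca': a→17
  n17 'bcaa': c→18
  n18 'bcaac': b→19
  n19 'bcaacb': ·  [P4 ends]
  n20 'cc': b→21
  n21 'ccb': b→22
  n22 'ccbb': c→23
  n23 'ccbbc': b→24
  n24 'ccbbcb': ·  [P5 ends]
  n25 'ac': c→26
  n26 'acc': ·  [P6 ends]

Failure links (BFS by depth):
  n1('c'): parent n0 fail=0; on 'c' 0 → fail=0;  out ∅∪∅=∅
  n9('a'): parent n0 fail=0; on 'a' 0 → fail=0;  out ∅∪∅=∅
  n14('b'): parent n0 fail=0; on 'b' 0 → fail=0;  out ∅∪∅=∅
  n2('ca'): parent n1 fail=0; on 'a' 0 → fail=9;  out ∅∪∅=∅
  n7('cb'): parent n1 fail=0; on 'b' 0 → fail=14;  out ∅∪∅=∅
  n10('ab'): parent n9 fail=0; on 'b' 0 → fail=14;  out {3}∪∅={3}
  n15('bc'): parent n14 fail=0; on 'c' 0 → fail=1;  out ∅∪∅=∅
  n20('cc'): parent n1 fail=0; on 'c' 0 → fail=1;  out ∅∪∅=∅
  n25('ac'): parent n9 fail=0; on 'c' 0 → fail=1;  out ∅∪∅=∅
  n3('cac'): parent n2 fail=9; on 'c' 9 → fail=25;  out ∅∪∅=∅
  n8('cbc'): parent n7 fail=14; on 'c' 14 → fail=15;  out {1}∪∅={1}
  n11('abc'): parent n10 fail=14; on 'c' 14 → fail=15;  out ∅∪∅=∅
  n16('bca'): parent n15 fail=1; on 'a' 1 → fail=2;  out ∅∪∅=∅
  n21('ccb'): parent n20 fail=1; on 'b' 1 → fail=7;  out ∅∪∅=∅
  n26('acc'): parent n25 fail=1; on 'c' 1 → fail=20;  out {6}∪∅={6}
  n4('caca'): parent n3 fail=25; on 'a' 25→1 → fail=2;  out ∅∪∅=∅
  n12('abca'): parent n11 fail=15; on 'a' 15 → fail=16;  out ∅∪∅=∅
  n17('bcaa'): parent n16 fail=2; on 'a' 2→9→0 → fail=9;  out ∅∪∅=∅
  n22('ccbb'): parent n21 fail=7; on 'b' 7→14→0 → fail=14;  out ∅∪∅=∅
  n5('cacac'): parent n4 fail=2; on 'c' 2 → fail=3;  out ∅∪∅=∅
  n13('abcab'): parent n12 fail=16; on 'b' 16→2→9 → fail=10;  out {2}∪{3}={2,3}
  n18('bcaac'): parent n17 fail=9; on 'c' 9 → fail=25;  out ∅∪∅=∅
  n23('ccbbc'): parent n22 fail=14; on 'c' 14 → fail=15;  out ∅∪∅=∅
  n6('cacacc'): parent n5 fail=3; on 'c' 3→25 → fail=26;  out {0}∪{6}={0,6}
  n19('bcaacb'): parent n18 fail=25; on 'b' 25→1 → fail=7;  out {4}∪∅={4}
  n24('ccbbcb'): parent n23 fail=15; on 'b' 15→1 → fail=7;  out {5}∪∅={5}

Text stream:
[0] read 'b'  n0⇒n14
[1] read 'a'  n14⇒n9 (fail-walked)
[2] read 'c'  n9⇒n25
[3] read 'c'  n25⇒n26  ** P6@[1:3]
[4] read 'c'  n26⇒n20 (fail-walked)
[5] read 'a'  n20⇒n2 (fail-walked)
[6] read 'c'  n2⇒n3
[7] read 'a'  n3⇒n4
[8] read 'c'  n4⇒n5
[9] read 'c'  n5⇒n6  ** P0@[4:9],P6@[7:9]
[10] read 'a'  n6⇒n2 (fail-walked)
[11] read 'c'  n2⇒n3
[12] read 'b'  n3⇒n7 (fail-walked)
[13] read 'c'  n7⇒n8  ** P1@[11:13]
[14] read 'c'  n8⇒n20 (fail-walked)
[15] read 'b'  n20⇒n21
[16] read 'b'  n21⇒n22
[17] read 'b'  n22⇒n14 (fail-walked)
[18] read 'b'  n14⇒n14 (fail-walked)
[19] read 'a'  n14⇒n9 (fail-walked)
[20] read 'a'  n9⇒n9 (fail-walked)
[21] read 'b'  n9⇒n10  ** P3@[20:21]
[22] read 'c'  n10⇒n11
[23] read 'a'  n11⇒n12
[24] read 'b'  n12⇒n13  ** P2@[20:24],P3@[23:24]
[25] read 'a'  n13⇒n9 (fail-walked)
[26] read 'c'  n9⇒n25
[27] read 'c'  n25⇒n26  ** P6@[25:27]
[28] read 'b'  n26⇒n21 (fail-walked)
[29] read 'c'  n21⇒n8 (fail-walked)  ** P1@[27:29]
[30] read 'a'  n8⇒n16 (fail-walked)
[31] read 'a'  n16⇒n17
[32] read 'b'  n17⇒n10 (fail-walked)  ** P3@[31:32]
[33] read 'b'  n10⇒n14 (fail-walked)
[34] read 'c'  n14⇒n15
[35] read 'a'  n15⇒n16
[36] read 'c'  n16⇒n3 (fail-walked)
[37] read 'a'  n3⇒n4
[38] read 'c'  n4⇒n5

Matches: [[3,6],[9,0],[9,6],[13,1],[21,3],[24,2],[24,3],[27,6],[29,1],[32,3]]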